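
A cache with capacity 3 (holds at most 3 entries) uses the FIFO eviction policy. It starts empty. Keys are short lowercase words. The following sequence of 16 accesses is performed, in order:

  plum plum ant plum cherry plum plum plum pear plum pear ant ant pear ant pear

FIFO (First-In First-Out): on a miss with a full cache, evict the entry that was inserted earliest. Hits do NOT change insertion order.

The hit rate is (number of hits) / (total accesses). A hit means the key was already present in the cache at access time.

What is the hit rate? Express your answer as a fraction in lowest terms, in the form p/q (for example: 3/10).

Answer: 5/8

Derivation:
FIFO simulation (capacity=3):
  1. access plum: MISS. Cache (old->new): [plum]
  2. access plum: HIT. Cache (old->new): [plum]
  3. access ant: MISS. Cache (old->new): [plum ant]
  4. access plum: HIT. Cache (old->new): [plum ant]
  5. access cherry: MISS. Cache (old->new): [plum ant cherry]
  6. access plum: HIT. Cache (old->new): [plum ant cherry]
  7. access plum: HIT. Cache (old->new): [plum ant cherry]
  8. access plum: HIT. Cache (old->new): [plum ant cherry]
  9. access pear: MISS, evict plum. Cache (old->new): [ant cherry pear]
  10. access plum: MISS, evict ant. Cache (old->new): [cherry pear plum]
  11. access pear: HIT. Cache (old->new): [cherry pear plum]
  12. access ant: MISS, evict cherry. Cache (old->new): [pear plum ant]
  13. access ant: HIT. Cache (old->new): [pear plum ant]
  14. access pear: HIT. Cache (old->new): [pear plum ant]
  15. access ant: HIT. Cache (old->new): [pear plum ant]
  16. access pear: HIT. Cache (old->new): [pear plum ant]
Total: 10 hits, 6 misses, 3 evictions

Hit rate = 10/16 = 5/8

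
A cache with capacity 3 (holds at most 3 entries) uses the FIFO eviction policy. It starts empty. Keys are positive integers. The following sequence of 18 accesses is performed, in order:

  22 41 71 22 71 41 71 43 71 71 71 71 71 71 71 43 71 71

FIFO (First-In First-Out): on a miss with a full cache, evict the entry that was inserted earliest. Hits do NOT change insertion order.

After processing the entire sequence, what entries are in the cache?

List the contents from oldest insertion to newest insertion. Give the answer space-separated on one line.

FIFO simulation (capacity=3):
  1. access 22: MISS. Cache (old->new): [22]
  2. access 41: MISS. Cache (old->new): [22 41]
  3. access 71: MISS. Cache (old->new): [22 41 71]
  4. access 22: HIT. Cache (old->new): [22 41 71]
  5. access 71: HIT. Cache (old->new): [22 41 71]
  6. access 41: HIT. Cache (old->new): [22 41 71]
  7. access 71: HIT. Cache (old->new): [22 41 71]
  8. access 43: MISS, evict 22. Cache (old->new): [41 71 43]
  9. access 71: HIT. Cache (old->new): [41 71 43]
  10. access 71: HIT. Cache (old->new): [41 71 43]
  11. access 71: HIT. Cache (old->new): [41 71 43]
  12. access 71: HIT. Cache (old->new): [41 71 43]
  13. access 71: HIT. Cache (old->new): [41 71 43]
  14. access 71: HIT. Cache (old->new): [41 71 43]
  15. access 71: HIT. Cache (old->new): [41 71 43]
  16. access 43: HIT. Cache (old->new): [41 71 43]
  17. access 71: HIT. Cache (old->new): [41 71 43]
  18. access 71: HIT. Cache (old->new): [41 71 43]
Total: 14 hits, 4 misses, 1 evictions

Answer: 41 71 43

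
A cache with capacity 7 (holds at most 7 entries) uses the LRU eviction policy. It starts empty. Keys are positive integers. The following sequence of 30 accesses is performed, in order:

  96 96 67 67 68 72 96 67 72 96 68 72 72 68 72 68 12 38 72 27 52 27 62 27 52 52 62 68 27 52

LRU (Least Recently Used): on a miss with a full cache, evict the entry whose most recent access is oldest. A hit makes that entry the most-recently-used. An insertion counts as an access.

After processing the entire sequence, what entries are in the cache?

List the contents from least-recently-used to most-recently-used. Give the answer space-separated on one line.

Answer: 12 38 72 62 68 27 52

Derivation:
LRU simulation (capacity=7):
  1. access 96: MISS. Cache (LRU->MRU): [96]
  2. access 96: HIT. Cache (LRU->MRU): [96]
  3. access 67: MISS. Cache (LRU->MRU): [96 67]
  4. access 67: HIT. Cache (LRU->MRU): [96 67]
  5. access 68: MISS. Cache (LRU->MRU): [96 67 68]
  6. access 72: MISS. Cache (LRU->MRU): [96 67 68 72]
  7. access 96: HIT. Cache (LRU->MRU): [67 68 72 96]
  8. access 67: HIT. Cache (LRU->MRU): [68 72 96 67]
  9. access 72: HIT. Cache (LRU->MRU): [68 96 67 72]
  10. access 96: HIT. Cache (LRU->MRU): [68 67 72 96]
  11. access 68: HIT. Cache (LRU->MRU): [67 72 96 68]
  12. access 72: HIT. Cache (LRU->MRU): [67 96 68 72]
  13. access 72: HIT. Cache (LRU->MRU): [67 96 68 72]
  14. access 68: HIT. Cache (LRU->MRU): [67 96 72 68]
  15. access 72: HIT. Cache (LRU->MRU): [67 96 68 72]
  16. access 68: HIT. Cache (LRU->MRU): [67 96 72 68]
  17. access 12: MISS. Cache (LRU->MRU): [67 96 72 68 12]
  18. access 38: MISS. Cache (LRU->MRU): [67 96 72 68 12 38]
  19. access 72: HIT. Cache (LRU->MRU): [67 96 68 12 38 72]
  20. access 27: MISS. Cache (LRU->MRU): [67 96 68 12 38 72 27]
  21. access 52: MISS, evict 67. Cache (LRU->MRU): [96 68 12 38 72 27 52]
  22. access 27: HIT. Cache (LRU->MRU): [96 68 12 38 72 52 27]
  23. access 62: MISS, evict 96. Cache (LRU->MRU): [68 12 38 72 52 27 62]
  24. access 27: HIT. Cache (LRU->MRU): [68 12 38 72 52 62 27]
  25. access 52: HIT. Cache (LRU->MRU): [68 12 38 72 62 27 52]
  26. access 52: HIT. Cache (LRU->MRU): [68 12 38 72 62 27 52]
  27. access 62: HIT. Cache (LRU->MRU): [68 12 38 72 27 52 62]
  28. access 68: HIT. Cache (LRU->MRU): [12 38 72 27 52 62 68]
  29. access 27: HIT. Cache (LRU->MRU): [12 38 72 52 62 68 27]
  30. access 52: HIT. Cache (LRU->MRU): [12 38 72 62 68 27 52]
Total: 21 hits, 9 misses, 2 evictions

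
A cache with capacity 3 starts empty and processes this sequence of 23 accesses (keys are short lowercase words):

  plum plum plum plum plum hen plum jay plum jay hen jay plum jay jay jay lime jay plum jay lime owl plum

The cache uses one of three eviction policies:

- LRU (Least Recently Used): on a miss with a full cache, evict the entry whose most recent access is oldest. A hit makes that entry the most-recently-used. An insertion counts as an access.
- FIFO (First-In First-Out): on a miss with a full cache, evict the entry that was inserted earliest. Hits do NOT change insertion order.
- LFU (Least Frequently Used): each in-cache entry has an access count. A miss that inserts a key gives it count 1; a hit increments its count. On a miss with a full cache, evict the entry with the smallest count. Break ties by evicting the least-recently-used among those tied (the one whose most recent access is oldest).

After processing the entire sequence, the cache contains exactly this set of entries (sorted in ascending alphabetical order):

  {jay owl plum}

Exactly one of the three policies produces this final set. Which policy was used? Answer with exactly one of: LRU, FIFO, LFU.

Answer: LFU

Derivation:
Simulating under each policy and comparing final sets:
  LRU: final set = {lime owl plum} -> differs
  FIFO: final set = {lime owl plum} -> differs
  LFU: final set = {jay owl plum} -> MATCHES target
Only LFU produces the target set.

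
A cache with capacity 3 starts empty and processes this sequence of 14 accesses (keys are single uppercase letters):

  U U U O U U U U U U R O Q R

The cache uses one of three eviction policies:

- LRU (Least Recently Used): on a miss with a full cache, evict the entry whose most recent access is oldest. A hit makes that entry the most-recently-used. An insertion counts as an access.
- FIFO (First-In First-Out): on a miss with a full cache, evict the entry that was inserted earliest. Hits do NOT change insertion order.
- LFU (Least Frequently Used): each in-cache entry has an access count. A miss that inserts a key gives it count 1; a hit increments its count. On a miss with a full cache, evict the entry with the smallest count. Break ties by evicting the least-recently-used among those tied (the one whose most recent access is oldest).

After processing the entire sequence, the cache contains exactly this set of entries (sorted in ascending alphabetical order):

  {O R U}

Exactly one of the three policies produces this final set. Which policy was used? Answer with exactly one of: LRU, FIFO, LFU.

Answer: LFU

Derivation:
Simulating under each policy and comparing final sets:
  LRU: final set = {O Q R} -> differs
  FIFO: final set = {O Q R} -> differs
  LFU: final set = {O R U} -> MATCHES target
Only LFU produces the target set.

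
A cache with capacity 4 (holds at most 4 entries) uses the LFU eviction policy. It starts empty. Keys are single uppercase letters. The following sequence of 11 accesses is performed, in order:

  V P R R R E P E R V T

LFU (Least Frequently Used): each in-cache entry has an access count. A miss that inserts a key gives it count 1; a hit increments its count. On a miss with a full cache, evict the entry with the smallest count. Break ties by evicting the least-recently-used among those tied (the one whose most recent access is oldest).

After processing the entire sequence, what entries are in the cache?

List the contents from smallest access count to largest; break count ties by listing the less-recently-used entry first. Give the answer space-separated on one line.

Answer: T E V R

Derivation:
LFU simulation (capacity=4):
  1. access V: MISS. Cache: [V(c=1)]
  2. access P: MISS. Cache: [V(c=1) P(c=1)]
  3. access R: MISS. Cache: [V(c=1) P(c=1) R(c=1)]
  4. access R: HIT, count now 2. Cache: [V(c=1) P(c=1) R(c=2)]
  5. access R: HIT, count now 3. Cache: [V(c=1) P(c=1) R(c=3)]
  6. access E: MISS. Cache: [V(c=1) P(c=1) E(c=1) R(c=3)]
  7. access P: HIT, count now 2. Cache: [V(c=1) E(c=1) P(c=2) R(c=3)]
  8. access E: HIT, count now 2. Cache: [V(c=1) P(c=2) E(c=2) R(c=3)]
  9. access R: HIT, count now 4. Cache: [V(c=1) P(c=2) E(c=2) R(c=4)]
  10. access V: HIT, count now 2. Cache: [P(c=2) E(c=2) V(c=2) R(c=4)]
  11. access T: MISS, evict P(c=2). Cache: [T(c=1) E(c=2) V(c=2) R(c=4)]
Total: 6 hits, 5 misses, 1 evictions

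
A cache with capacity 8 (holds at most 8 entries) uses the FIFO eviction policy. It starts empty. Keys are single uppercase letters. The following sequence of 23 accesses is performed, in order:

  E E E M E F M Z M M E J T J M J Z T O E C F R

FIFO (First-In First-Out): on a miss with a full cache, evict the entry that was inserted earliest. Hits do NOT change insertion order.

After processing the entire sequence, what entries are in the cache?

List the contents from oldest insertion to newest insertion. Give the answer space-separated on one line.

FIFO simulation (capacity=8):
  1. access E: MISS. Cache (old->new): [E]
  2. access E: HIT. Cache (old->new): [E]
  3. access E: HIT. Cache (old->new): [E]
  4. access M: MISS. Cache (old->new): [E M]
  5. access E: HIT. Cache (old->new): [E M]
  6. access F: MISS. Cache (old->new): [E M F]
  7. access M: HIT. Cache (old->new): [E M F]
  8. access Z: MISS. Cache (old->new): [E M F Z]
  9. access M: HIT. Cache (old->new): [E M F Z]
  10. access M: HIT. Cache (old->new): [E M F Z]
  11. access E: HIT. Cache (old->new): [E M F Z]
  12. access J: MISS. Cache (old->new): [E M F Z J]
  13. access T: MISS. Cache (old->new): [E M F Z J T]
  14. access J: HIT. Cache (old->new): [E M F Z J T]
  15. access M: HIT. Cache (old->new): [E M F Z J T]
  16. access J: HIT. Cache (old->new): [E M F Z J T]
  17. access Z: HIT. Cache (old->new): [E M F Z J T]
  18. access T: HIT. Cache (old->new): [E M F Z J T]
  19. access O: MISS. Cache (old->new): [E M F Z J T O]
  20. access E: HIT. Cache (old->new): [E M F Z J T O]
  21. access C: MISS. Cache (old->new): [E M F Z J T O C]
  22. access F: HIT. Cache (old->new): [E M F Z J T O C]
  23. access R: MISS, evict E. Cache (old->new): [M F Z J T O C R]
Total: 14 hits, 9 misses, 1 evictions

Answer: M F Z J T O C R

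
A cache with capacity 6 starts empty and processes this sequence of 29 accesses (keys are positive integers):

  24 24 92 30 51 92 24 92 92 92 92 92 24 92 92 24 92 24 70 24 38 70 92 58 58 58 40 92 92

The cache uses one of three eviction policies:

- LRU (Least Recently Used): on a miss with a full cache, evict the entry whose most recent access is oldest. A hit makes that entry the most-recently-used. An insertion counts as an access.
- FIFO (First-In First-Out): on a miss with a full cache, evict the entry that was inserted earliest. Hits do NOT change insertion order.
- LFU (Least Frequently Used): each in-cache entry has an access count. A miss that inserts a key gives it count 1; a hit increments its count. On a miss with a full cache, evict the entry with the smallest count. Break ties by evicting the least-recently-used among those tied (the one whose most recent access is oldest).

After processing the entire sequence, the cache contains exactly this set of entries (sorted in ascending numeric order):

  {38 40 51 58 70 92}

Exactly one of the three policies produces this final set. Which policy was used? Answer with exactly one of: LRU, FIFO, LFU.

Answer: FIFO

Derivation:
Simulating under each policy and comparing final sets:
  LRU: final set = {24 38 40 58 70 92} -> differs
  FIFO: final set = {38 40 51 58 70 92} -> MATCHES target
  LFU: final set = {24 38 40 58 70 92} -> differs
Only FIFO produces the target set.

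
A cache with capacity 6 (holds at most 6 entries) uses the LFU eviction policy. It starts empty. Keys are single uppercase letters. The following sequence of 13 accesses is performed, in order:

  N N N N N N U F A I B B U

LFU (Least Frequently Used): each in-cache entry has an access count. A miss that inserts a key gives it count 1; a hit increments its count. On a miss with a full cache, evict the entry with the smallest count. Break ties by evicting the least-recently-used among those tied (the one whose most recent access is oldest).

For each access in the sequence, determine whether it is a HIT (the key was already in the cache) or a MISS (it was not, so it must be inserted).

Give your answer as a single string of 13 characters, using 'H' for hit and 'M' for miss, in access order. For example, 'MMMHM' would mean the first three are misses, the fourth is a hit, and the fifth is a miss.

LFU simulation (capacity=6):
  1. access N: MISS. Cache: [N(c=1)]
  2. access N: HIT, count now 2. Cache: [N(c=2)]
  3. access N: HIT, count now 3. Cache: [N(c=3)]
  4. access N: HIT, count now 4. Cache: [N(c=4)]
  5. access N: HIT, count now 5. Cache: [N(c=5)]
  6. access N: HIT, count now 6. Cache: [N(c=6)]
  7. access U: MISS. Cache: [U(c=1) N(c=6)]
  8. access F: MISS. Cache: [U(c=1) F(c=1) N(c=6)]
  9. access A: MISS. Cache: [U(c=1) F(c=1) A(c=1) N(c=6)]
  10. access I: MISS. Cache: [U(c=1) F(c=1) A(c=1) I(c=1) N(c=6)]
  11. access B: MISS. Cache: [U(c=1) F(c=1) A(c=1) I(c=1) B(c=1) N(c=6)]
  12. access B: HIT, count now 2. Cache: [U(c=1) F(c=1) A(c=1) I(c=1) B(c=2) N(c=6)]
  13. access U: HIT, count now 2. Cache: [F(c=1) A(c=1) I(c=1) B(c=2) U(c=2) N(c=6)]
Total: 7 hits, 6 misses, 0 evictions

Answer: MHHHHHMMMMMHH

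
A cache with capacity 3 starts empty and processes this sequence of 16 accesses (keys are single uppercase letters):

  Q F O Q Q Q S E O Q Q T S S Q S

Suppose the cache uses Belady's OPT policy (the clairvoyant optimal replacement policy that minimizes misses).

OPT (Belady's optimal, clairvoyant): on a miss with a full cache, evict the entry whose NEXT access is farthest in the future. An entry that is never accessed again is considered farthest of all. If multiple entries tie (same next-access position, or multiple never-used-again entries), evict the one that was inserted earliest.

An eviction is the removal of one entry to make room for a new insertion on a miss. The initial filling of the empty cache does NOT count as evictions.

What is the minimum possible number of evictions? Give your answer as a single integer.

Answer: 4

Derivation:
OPT (Belady) simulation (capacity=3):
  1. access Q: MISS. Cache: [Q]
  2. access F: MISS. Cache: [Q F]
  3. access O: MISS. Cache: [Q F O]
  4. access Q: HIT. Next use of Q: step 5. Cache: [Q F O]
  5. access Q: HIT. Next use of Q: step 6. Cache: [Q F O]
  6. access Q: HIT. Next use of Q: step 10. Cache: [Q F O]
  7. access S: MISS, evict F (next use: never). Cache: [Q O S]
  8. access E: MISS, evict S (next use: step 13). Cache: [Q O E]
  9. access O: HIT. Next use of O: never. Cache: [Q O E]
  10. access Q: HIT. Next use of Q: step 11. Cache: [Q O E]
  11. access Q: HIT. Next use of Q: step 15. Cache: [Q O E]
  12. access T: MISS, evict O (next use: never). Cache: [Q E T]
  13. access S: MISS, evict E (next use: never). Cache: [Q T S]
  14. access S: HIT. Next use of S: step 16. Cache: [Q T S]
  15. access Q: HIT. Next use of Q: never. Cache: [Q T S]
  16. access S: HIT. Next use of S: never. Cache: [Q T S]
Total: 9 hits, 7 misses, 4 evictions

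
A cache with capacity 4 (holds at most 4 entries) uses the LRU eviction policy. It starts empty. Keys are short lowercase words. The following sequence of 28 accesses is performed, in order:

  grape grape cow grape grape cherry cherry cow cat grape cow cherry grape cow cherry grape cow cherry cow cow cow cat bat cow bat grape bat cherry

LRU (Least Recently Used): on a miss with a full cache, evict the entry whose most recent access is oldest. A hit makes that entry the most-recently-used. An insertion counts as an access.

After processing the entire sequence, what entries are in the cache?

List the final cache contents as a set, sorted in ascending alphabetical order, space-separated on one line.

LRU simulation (capacity=4):
  1. access grape: MISS. Cache (LRU->MRU): [grape]
  2. access grape: HIT. Cache (LRU->MRU): [grape]
  3. access cow: MISS. Cache (LRU->MRU): [grape cow]
  4. access grape: HIT. Cache (LRU->MRU): [cow grape]
  5. access grape: HIT. Cache (LRU->MRU): [cow grape]
  6. access cherry: MISS. Cache (LRU->MRU): [cow grape cherry]
  7. access cherry: HIT. Cache (LRU->MRU): [cow grape cherry]
  8. access cow: HIT. Cache (LRU->MRU): [grape cherry cow]
  9. access cat: MISS. Cache (LRU->MRU): [grape cherry cow cat]
  10. access grape: HIT. Cache (LRU->MRU): [cherry cow cat grape]
  11. access cow: HIT. Cache (LRU->MRU): [cherry cat grape cow]
  12. access cherry: HIT. Cache (LRU->MRU): [cat grape cow cherry]
  13. access grape: HIT. Cache (LRU->MRU): [cat cow cherry grape]
  14. access cow: HIT. Cache (LRU->MRU): [cat cherry grape cow]
  15. access cherry: HIT. Cache (LRU->MRU): [cat grape cow cherry]
  16. access grape: HIT. Cache (LRU->MRU): [cat cow cherry grape]
  17. access cow: HIT. Cache (LRU->MRU): [cat cherry grape cow]
  18. access cherry: HIT. Cache (LRU->MRU): [cat grape cow cherry]
  19. access cow: HIT. Cache (LRU->MRU): [cat grape cherry cow]
  20. access cow: HIT. Cache (LRU->MRU): [cat grape cherry cow]
  21. access cow: HIT. Cache (LRU->MRU): [cat grape cherry cow]
  22. access cat: HIT. Cache (LRU->MRU): [grape cherry cow cat]
  23. access bat: MISS, evict grape. Cache (LRU->MRU): [cherry cow cat bat]
  24. access cow: HIT. Cache (LRU->MRU): [cherry cat bat cow]
  25. access bat: HIT. Cache (LRU->MRU): [cherry cat cow bat]
  26. access grape: MISS, evict cherry. Cache (LRU->MRU): [cat cow bat grape]
  27. access bat: HIT. Cache (LRU->MRU): [cat cow grape bat]
  28. access cherry: MISS, evict cat. Cache (LRU->MRU): [cow grape bat cherry]
Total: 21 hits, 7 misses, 3 evictions

Answer: bat cherry cow grape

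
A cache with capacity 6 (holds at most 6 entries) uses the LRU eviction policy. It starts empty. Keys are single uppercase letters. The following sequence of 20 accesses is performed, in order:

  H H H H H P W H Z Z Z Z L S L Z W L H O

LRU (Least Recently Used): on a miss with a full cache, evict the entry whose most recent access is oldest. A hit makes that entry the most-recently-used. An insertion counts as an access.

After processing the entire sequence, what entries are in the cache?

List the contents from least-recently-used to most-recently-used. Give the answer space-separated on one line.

Answer: S Z W L H O

Derivation:
LRU simulation (capacity=6):
  1. access H: MISS. Cache (LRU->MRU): [H]
  2. access H: HIT. Cache (LRU->MRU): [H]
  3. access H: HIT. Cache (LRU->MRU): [H]
  4. access H: HIT. Cache (LRU->MRU): [H]
  5. access H: HIT. Cache (LRU->MRU): [H]
  6. access P: MISS. Cache (LRU->MRU): [H P]
  7. access W: MISS. Cache (LRU->MRU): [H P W]
  8. access H: HIT. Cache (LRU->MRU): [P W H]
  9. access Z: MISS. Cache (LRU->MRU): [P W H Z]
  10. access Z: HIT. Cache (LRU->MRU): [P W H Z]
  11. access Z: HIT. Cache (LRU->MRU): [P W H Z]
  12. access Z: HIT. Cache (LRU->MRU): [P W H Z]
  13. access L: MISS. Cache (LRU->MRU): [P W H Z L]
  14. access S: MISS. Cache (LRU->MRU): [P W H Z L S]
  15. access L: HIT. Cache (LRU->MRU): [P W H Z S L]
  16. access Z: HIT. Cache (LRU->MRU): [P W H S L Z]
  17. access W: HIT. Cache (LRU->MRU): [P H S L Z W]
  18. access L: HIT. Cache (LRU->MRU): [P H S Z W L]
  19. access H: HIT. Cache (LRU->MRU): [P S Z W L H]
  20. access O: MISS, evict P. Cache (LRU->MRU): [S Z W L H O]
Total: 13 hits, 7 misses, 1 evictions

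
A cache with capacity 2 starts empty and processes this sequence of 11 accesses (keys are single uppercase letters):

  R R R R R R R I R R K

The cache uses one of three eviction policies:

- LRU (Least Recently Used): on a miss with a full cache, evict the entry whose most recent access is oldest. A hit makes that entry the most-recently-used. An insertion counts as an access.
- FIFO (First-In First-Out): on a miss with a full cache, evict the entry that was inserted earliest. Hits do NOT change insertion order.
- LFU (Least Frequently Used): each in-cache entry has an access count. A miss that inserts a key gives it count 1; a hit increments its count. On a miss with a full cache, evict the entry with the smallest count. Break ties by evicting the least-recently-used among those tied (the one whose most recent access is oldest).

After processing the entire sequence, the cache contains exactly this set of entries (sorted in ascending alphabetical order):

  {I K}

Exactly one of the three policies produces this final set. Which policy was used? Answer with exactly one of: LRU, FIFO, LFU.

Simulating under each policy and comparing final sets:
  LRU: final set = {K R} -> differs
  FIFO: final set = {I K} -> MATCHES target
  LFU: final set = {K R} -> differs
Only FIFO produces the target set.

Answer: FIFO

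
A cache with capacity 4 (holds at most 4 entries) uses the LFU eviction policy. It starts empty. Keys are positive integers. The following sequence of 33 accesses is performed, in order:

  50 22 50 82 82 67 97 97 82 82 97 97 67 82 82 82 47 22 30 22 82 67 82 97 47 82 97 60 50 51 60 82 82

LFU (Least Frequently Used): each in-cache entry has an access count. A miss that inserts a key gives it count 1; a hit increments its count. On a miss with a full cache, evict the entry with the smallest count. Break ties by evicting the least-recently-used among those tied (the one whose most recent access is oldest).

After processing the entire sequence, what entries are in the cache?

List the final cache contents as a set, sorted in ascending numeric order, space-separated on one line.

LFU simulation (capacity=4):
  1. access 50: MISS. Cache: [50(c=1)]
  2. access 22: MISS. Cache: [50(c=1) 22(c=1)]
  3. access 50: HIT, count now 2. Cache: [22(c=1) 50(c=2)]
  4. access 82: MISS. Cache: [22(c=1) 82(c=1) 50(c=2)]
  5. access 82: HIT, count now 2. Cache: [22(c=1) 50(c=2) 82(c=2)]
  6. access 67: MISS. Cache: [22(c=1) 67(c=1) 50(c=2) 82(c=2)]
  7. access 97: MISS, evict 22(c=1). Cache: [67(c=1) 97(c=1) 50(c=2) 82(c=2)]
  8. access 97: HIT, count now 2. Cache: [67(c=1) 50(c=2) 82(c=2) 97(c=2)]
  9. access 82: HIT, count now 3. Cache: [67(c=1) 50(c=2) 97(c=2) 82(c=3)]
  10. access 82: HIT, count now 4. Cache: [67(c=1) 50(c=2) 97(c=2) 82(c=4)]
  11. access 97: HIT, count now 3. Cache: [67(c=1) 50(c=2) 97(c=3) 82(c=4)]
  12. access 97: HIT, count now 4. Cache: [67(c=1) 50(c=2) 82(c=4) 97(c=4)]
  13. access 67: HIT, count now 2. Cache: [50(c=2) 67(c=2) 82(c=4) 97(c=4)]
  14. access 82: HIT, count now 5. Cache: [50(c=2) 67(c=2) 97(c=4) 82(c=5)]
  15. access 82: HIT, count now 6. Cache: [50(c=2) 67(c=2) 97(c=4) 82(c=6)]
  16. access 82: HIT, count now 7. Cache: [50(c=2) 67(c=2) 97(c=4) 82(c=7)]
  17. access 47: MISS, evict 50(c=2). Cache: [47(c=1) 67(c=2) 97(c=4) 82(c=7)]
  18. access 22: MISS, evict 47(c=1). Cache: [22(c=1) 67(c=2) 97(c=4) 82(c=7)]
  19. access 30: MISS, evict 22(c=1). Cache: [30(c=1) 67(c=2) 97(c=4) 82(c=7)]
  20. access 22: MISS, evict 30(c=1). Cache: [22(c=1) 67(c=2) 97(c=4) 82(c=7)]
  21. access 82: HIT, count now 8. Cache: [22(c=1) 67(c=2) 97(c=4) 82(c=8)]
  22. access 67: HIT, count now 3. Cache: [22(c=1) 67(c=3) 97(c=4) 82(c=8)]
  23. access 82: HIT, count now 9. Cache: [22(c=1) 67(c=3) 97(c=4) 82(c=9)]
  24. access 97: HIT, count now 5. Cache: [22(c=1) 67(c=3) 97(c=5) 82(c=9)]
  25. access 47: MISS, evict 22(c=1). Cache: [47(c=1) 67(c=3) 97(c=5) 82(c=9)]
  26. access 82: HIT, count now 10. Cache: [47(c=1) 67(c=3) 97(c=5) 82(c=10)]
  27. access 97: HIT, count now 6. Cache: [47(c=1) 67(c=3) 97(c=6) 82(c=10)]
  28. access 60: MISS, evict 47(c=1). Cache: [60(c=1) 67(c=3) 97(c=6) 82(c=10)]
  29. access 50: MISS, evict 60(c=1). Cache: [50(c=1) 67(c=3) 97(c=6) 82(c=10)]
  30. access 51: MISS, evict 50(c=1). Cache: [51(c=1) 67(c=3) 97(c=6) 82(c=10)]
  31. access 60: MISS, evict 51(c=1). Cache: [60(c=1) 67(c=3) 97(c=6) 82(c=10)]
  32. access 82: HIT, count now 11. Cache: [60(c=1) 67(c=3) 97(c=6) 82(c=11)]
  33. access 82: HIT, count now 12. Cache: [60(c=1) 67(c=3) 97(c=6) 82(c=12)]
Total: 19 hits, 14 misses, 10 evictions

Answer: 60 67 82 97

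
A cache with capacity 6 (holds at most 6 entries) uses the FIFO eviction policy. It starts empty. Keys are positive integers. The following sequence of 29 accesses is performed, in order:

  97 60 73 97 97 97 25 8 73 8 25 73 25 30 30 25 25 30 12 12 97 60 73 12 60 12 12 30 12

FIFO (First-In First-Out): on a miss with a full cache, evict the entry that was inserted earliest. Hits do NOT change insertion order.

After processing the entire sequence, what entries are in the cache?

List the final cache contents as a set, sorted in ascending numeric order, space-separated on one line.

FIFO simulation (capacity=6):
  1. access 97: MISS. Cache (old->new): [97]
  2. access 60: MISS. Cache (old->new): [97 60]
  3. access 73: MISS. Cache (old->new): [97 60 73]
  4. access 97: HIT. Cache (old->new): [97 60 73]
  5. access 97: HIT. Cache (old->new): [97 60 73]
  6. access 97: HIT. Cache (old->new): [97 60 73]
  7. access 25: MISS. Cache (old->new): [97 60 73 25]
  8. access 8: MISS. Cache (old->new): [97 60 73 25 8]
  9. access 73: HIT. Cache (old->new): [97 60 73 25 8]
  10. access 8: HIT. Cache (old->new): [97 60 73 25 8]
  11. access 25: HIT. Cache (old->new): [97 60 73 25 8]
  12. access 73: HIT. Cache (old->new): [97 60 73 25 8]
  13. access 25: HIT. Cache (old->new): [97 60 73 25 8]
  14. access 30: MISS. Cache (old->new): [97 60 73 25 8 30]
  15. access 30: HIT. Cache (old->new): [97 60 73 25 8 30]
  16. access 25: HIT. Cache (old->new): [97 60 73 25 8 30]
  17. access 25: HIT. Cache (old->new): [97 60 73 25 8 30]
  18. access 30: HIT. Cache (old->new): [97 60 73 25 8 30]
  19. access 12: MISS, evict 97. Cache (old->new): [60 73 25 8 30 12]
  20. access 12: HIT. Cache (old->new): [60 73 25 8 30 12]
  21. access 97: MISS, evict 60. Cache (old->new): [73 25 8 30 12 97]
  22. access 60: MISS, evict 73. Cache (old->new): [25 8 30 12 97 60]
  23. access 73: MISS, evict 25. Cache (old->new): [8 30 12 97 60 73]
  24. access 12: HIT. Cache (old->new): [8 30 12 97 60 73]
  25. access 60: HIT. Cache (old->new): [8 30 12 97 60 73]
  26. access 12: HIT. Cache (old->new): [8 30 12 97 60 73]
  27. access 12: HIT. Cache (old->new): [8 30 12 97 60 73]
  28. access 30: HIT. Cache (old->new): [8 30 12 97 60 73]
  29. access 12: HIT. Cache (old->new): [8 30 12 97 60 73]
Total: 19 hits, 10 misses, 4 evictions

Answer: 8 12 30 60 73 97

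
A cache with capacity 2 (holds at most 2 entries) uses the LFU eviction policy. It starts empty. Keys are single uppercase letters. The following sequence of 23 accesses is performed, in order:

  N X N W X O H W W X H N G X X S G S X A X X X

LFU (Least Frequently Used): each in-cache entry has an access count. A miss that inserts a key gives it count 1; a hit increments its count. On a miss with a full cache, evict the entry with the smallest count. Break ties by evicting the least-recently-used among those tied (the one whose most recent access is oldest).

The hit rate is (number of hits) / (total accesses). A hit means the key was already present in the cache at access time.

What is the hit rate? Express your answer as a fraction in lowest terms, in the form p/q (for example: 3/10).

Answer: 7/23

Derivation:
LFU simulation (capacity=2):
  1. access N: MISS. Cache: [N(c=1)]
  2. access X: MISS. Cache: [N(c=1) X(c=1)]
  3. access N: HIT, count now 2. Cache: [X(c=1) N(c=2)]
  4. access W: MISS, evict X(c=1). Cache: [W(c=1) N(c=2)]
  5. access X: MISS, evict W(c=1). Cache: [X(c=1) N(c=2)]
  6. access O: MISS, evict X(c=1). Cache: [O(c=1) N(c=2)]
  7. access H: MISS, evict O(c=1). Cache: [H(c=1) N(c=2)]
  8. access W: MISS, evict H(c=1). Cache: [W(c=1) N(c=2)]
  9. access W: HIT, count now 2. Cache: [N(c=2) W(c=2)]
  10. access X: MISS, evict N(c=2). Cache: [X(c=1) W(c=2)]
  11. access H: MISS, evict X(c=1). Cache: [H(c=1) W(c=2)]
  12. access N: MISS, evict H(c=1). Cache: [N(c=1) W(c=2)]
  13. access G: MISS, evict N(c=1). Cache: [G(c=1) W(c=2)]
  14. access X: MISS, evict G(c=1). Cache: [X(c=1) W(c=2)]
  15. access X: HIT, count now 2. Cache: [W(c=2) X(c=2)]
  16. access S: MISS, evict W(c=2). Cache: [S(c=1) X(c=2)]
  17. access G: MISS, evict S(c=1). Cache: [G(c=1) X(c=2)]
  18. access S: MISS, evict G(c=1). Cache: [S(c=1) X(c=2)]
  19. access X: HIT, count now 3. Cache: [S(c=1) X(c=3)]
  20. access A: MISS, evict S(c=1). Cache: [A(c=1) X(c=3)]
  21. access X: HIT, count now 4. Cache: [A(c=1) X(c=4)]
  22. access X: HIT, count now 5. Cache: [A(c=1) X(c=5)]
  23. access X: HIT, count now 6. Cache: [A(c=1) X(c=6)]
Total: 7 hits, 16 misses, 14 evictions

Hit rate = 7/23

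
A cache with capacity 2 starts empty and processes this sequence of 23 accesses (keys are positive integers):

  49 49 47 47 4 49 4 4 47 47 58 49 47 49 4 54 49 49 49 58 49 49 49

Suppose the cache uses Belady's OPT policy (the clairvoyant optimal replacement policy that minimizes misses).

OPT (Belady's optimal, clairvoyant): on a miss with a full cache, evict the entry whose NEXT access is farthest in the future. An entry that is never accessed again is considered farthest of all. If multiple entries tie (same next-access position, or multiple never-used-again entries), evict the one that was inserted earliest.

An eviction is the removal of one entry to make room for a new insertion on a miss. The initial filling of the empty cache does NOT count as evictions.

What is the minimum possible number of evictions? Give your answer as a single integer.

Answer: 7

Derivation:
OPT (Belady) simulation (capacity=2):
  1. access 49: MISS. Cache: [49]
  2. access 49: HIT. Next use of 49: step 6. Cache: [49]
  3. access 47: MISS. Cache: [49 47]
  4. access 47: HIT. Next use of 47: step 9. Cache: [49 47]
  5. access 4: MISS, evict 47 (next use: step 9). Cache: [49 4]
  6. access 49: HIT. Next use of 49: step 12. Cache: [49 4]
  7. access 4: HIT. Next use of 4: step 8. Cache: [49 4]
  8. access 4: HIT. Next use of 4: step 15. Cache: [49 4]
  9. access 47: MISS, evict 4 (next use: step 15). Cache: [49 47]
  10. access 47: HIT. Next use of 47: step 13. Cache: [49 47]
  11. access 58: MISS, evict 47 (next use: step 13). Cache: [49 58]
  12. access 49: HIT. Next use of 49: step 14. Cache: [49 58]
  13. access 47: MISS, evict 58 (next use: step 20). Cache: [49 47]
  14. access 49: HIT. Next use of 49: step 17. Cache: [49 47]
  15. access 4: MISS, evict 47 (next use: never). Cache: [49 4]
  16. access 54: MISS, evict 4 (next use: never). Cache: [49 54]
  17. access 49: HIT. Next use of 49: step 18. Cache: [49 54]
  18. access 49: HIT. Next use of 49: step 19. Cache: [49 54]
  19. access 49: HIT. Next use of 49: step 21. Cache: [49 54]
  20. access 58: MISS, evict 54 (next use: never). Cache: [49 58]
  21. access 49: HIT. Next use of 49: step 22. Cache: [49 58]
  22. access 49: HIT. Next use of 49: step 23. Cache: [49 58]
  23. access 49: HIT. Next use of 49: never. Cache: [49 58]
Total: 14 hits, 9 misses, 7 evictions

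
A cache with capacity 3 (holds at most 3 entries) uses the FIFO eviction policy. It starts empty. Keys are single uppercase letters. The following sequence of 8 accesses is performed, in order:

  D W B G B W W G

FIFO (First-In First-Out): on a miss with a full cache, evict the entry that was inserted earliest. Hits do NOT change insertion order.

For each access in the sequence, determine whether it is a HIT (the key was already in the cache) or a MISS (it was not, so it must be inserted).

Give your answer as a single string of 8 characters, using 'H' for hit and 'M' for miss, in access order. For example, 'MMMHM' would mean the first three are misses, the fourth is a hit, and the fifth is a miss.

FIFO simulation (capacity=3):
  1. access D: MISS. Cache (old->new): [D]
  2. access W: MISS. Cache (old->new): [D W]
  3. access B: MISS. Cache (old->new): [D W B]
  4. access G: MISS, evict D. Cache (old->new): [W B G]
  5. access B: HIT. Cache (old->new): [W B G]
  6. access W: HIT. Cache (old->new): [W B G]
  7. access W: HIT. Cache (old->new): [W B G]
  8. access G: HIT. Cache (old->new): [W B G]
Total: 4 hits, 4 misses, 1 evictions

Answer: MMMMHHHH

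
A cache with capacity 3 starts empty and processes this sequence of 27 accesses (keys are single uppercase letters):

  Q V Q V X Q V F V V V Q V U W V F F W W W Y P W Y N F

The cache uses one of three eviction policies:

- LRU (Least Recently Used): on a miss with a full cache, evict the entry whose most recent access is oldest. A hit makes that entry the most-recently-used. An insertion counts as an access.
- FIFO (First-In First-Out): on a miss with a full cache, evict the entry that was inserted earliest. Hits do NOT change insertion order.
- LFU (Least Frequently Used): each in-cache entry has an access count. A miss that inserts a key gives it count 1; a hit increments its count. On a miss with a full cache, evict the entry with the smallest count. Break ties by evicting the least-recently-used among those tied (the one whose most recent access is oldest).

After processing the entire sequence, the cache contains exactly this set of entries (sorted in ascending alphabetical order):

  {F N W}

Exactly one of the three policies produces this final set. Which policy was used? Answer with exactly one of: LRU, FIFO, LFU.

Simulating under each policy and comparing final sets:
  LRU: final set = {F N Y} -> differs
  FIFO: final set = {F N W} -> MATCHES target
  LFU: final set = {F Q V} -> differs
Only FIFO produces the target set.

Answer: FIFO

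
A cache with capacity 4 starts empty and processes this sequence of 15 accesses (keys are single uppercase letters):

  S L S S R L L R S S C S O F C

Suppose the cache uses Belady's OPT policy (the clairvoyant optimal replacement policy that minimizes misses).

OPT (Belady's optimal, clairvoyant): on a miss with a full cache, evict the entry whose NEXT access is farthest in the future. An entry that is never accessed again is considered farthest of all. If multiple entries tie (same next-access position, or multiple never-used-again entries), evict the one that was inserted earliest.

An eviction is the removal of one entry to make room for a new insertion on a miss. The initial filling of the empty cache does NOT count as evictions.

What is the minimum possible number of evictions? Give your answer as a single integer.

OPT (Belady) simulation (capacity=4):
  1. access S: MISS. Cache: [S]
  2. access L: MISS. Cache: [S L]
  3. access S: HIT. Next use of S: step 4. Cache: [S L]
  4. access S: HIT. Next use of S: step 9. Cache: [S L]
  5. access R: MISS. Cache: [S L R]
  6. access L: HIT. Next use of L: step 7. Cache: [S L R]
  7. access L: HIT. Next use of L: never. Cache: [S L R]
  8. access R: HIT. Next use of R: never. Cache: [S L R]
  9. access S: HIT. Next use of S: step 10. Cache: [S L R]
  10. access S: HIT. Next use of S: step 12. Cache: [S L R]
  11. access C: MISS. Cache: [S L R C]
  12. access S: HIT. Next use of S: never. Cache: [S L R C]
  13. access O: MISS, evict S (next use: never). Cache: [L R C O]
  14. access F: MISS, evict L (next use: never). Cache: [R C O F]
  15. access C: HIT. Next use of C: never. Cache: [R C O F]
Total: 9 hits, 6 misses, 2 evictions

Answer: 2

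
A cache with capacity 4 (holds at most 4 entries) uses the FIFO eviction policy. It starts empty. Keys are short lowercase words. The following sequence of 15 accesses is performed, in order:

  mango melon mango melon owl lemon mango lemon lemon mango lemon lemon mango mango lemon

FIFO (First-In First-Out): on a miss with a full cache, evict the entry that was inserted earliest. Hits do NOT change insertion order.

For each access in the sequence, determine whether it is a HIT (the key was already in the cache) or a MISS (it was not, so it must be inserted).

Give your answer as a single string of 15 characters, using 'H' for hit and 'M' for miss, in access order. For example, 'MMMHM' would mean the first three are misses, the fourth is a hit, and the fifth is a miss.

FIFO simulation (capacity=4):
  1. access mango: MISS. Cache (old->new): [mango]
  2. access melon: MISS. Cache (old->new): [mango melon]
  3. access mango: HIT. Cache (old->new): [mango melon]
  4. access melon: HIT. Cache (old->new): [mango melon]
  5. access owl: MISS. Cache (old->new): [mango melon owl]
  6. access lemon: MISS. Cache (old->new): [mango melon owl lemon]
  7. access mango: HIT. Cache (old->new): [mango melon owl lemon]
  8. access lemon: HIT. Cache (old->new): [mango melon owl lemon]
  9. access lemon: HIT. Cache (old->new): [mango melon owl lemon]
  10. access mango: HIT. Cache (old->new): [mango melon owl lemon]
  11. access lemon: HIT. Cache (old->new): [mango melon owl lemon]
  12. access lemon: HIT. Cache (old->new): [mango melon owl lemon]
  13. access mango: HIT. Cache (old->new): [mango melon owl lemon]
  14. access mango: HIT. Cache (old->new): [mango melon owl lemon]
  15. access lemon: HIT. Cache (old->new): [mango melon owl lemon]
Total: 11 hits, 4 misses, 0 evictions

Answer: MMHHMMHHHHHHHHH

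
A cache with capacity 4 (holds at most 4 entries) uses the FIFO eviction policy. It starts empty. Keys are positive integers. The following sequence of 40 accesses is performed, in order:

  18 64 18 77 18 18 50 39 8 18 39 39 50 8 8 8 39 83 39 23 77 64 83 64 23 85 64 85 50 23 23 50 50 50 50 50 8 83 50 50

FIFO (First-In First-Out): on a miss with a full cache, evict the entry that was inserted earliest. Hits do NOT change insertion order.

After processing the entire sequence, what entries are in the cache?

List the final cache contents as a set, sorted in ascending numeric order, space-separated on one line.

Answer: 8 23 50 83

Derivation:
FIFO simulation (capacity=4):
  1. access 18: MISS. Cache (old->new): [18]
  2. access 64: MISS. Cache (old->new): [18 64]
  3. access 18: HIT. Cache (old->new): [18 64]
  4. access 77: MISS. Cache (old->new): [18 64 77]
  5. access 18: HIT. Cache (old->new): [18 64 77]
  6. access 18: HIT. Cache (old->new): [18 64 77]
  7. access 50: MISS. Cache (old->new): [18 64 77 50]
  8. access 39: MISS, evict 18. Cache (old->new): [64 77 50 39]
  9. access 8: MISS, evict 64. Cache (old->new): [77 50 39 8]
  10. access 18: MISS, evict 77. Cache (old->new): [50 39 8 18]
  11. access 39: HIT. Cache (old->new): [50 39 8 18]
  12. access 39: HIT. Cache (old->new): [50 39 8 18]
  13. access 50: HIT. Cache (old->new): [50 39 8 18]
  14. access 8: HIT. Cache (old->new): [50 39 8 18]
  15. access 8: HIT. Cache (old->new): [50 39 8 18]
  16. access 8: HIT. Cache (old->new): [50 39 8 18]
  17. access 39: HIT. Cache (old->new): [50 39 8 18]
  18. access 83: MISS, evict 50. Cache (old->new): [39 8 18 83]
  19. access 39: HIT. Cache (old->new): [39 8 18 83]
  20. access 23: MISS, evict 39. Cache (old->new): [8 18 83 23]
  21. access 77: MISS, evict 8. Cache (old->new): [18 83 23 77]
  22. access 64: MISS, evict 18. Cache (old->new): [83 23 77 64]
  23. access 83: HIT. Cache (old->new): [83 23 77 64]
  24. access 64: HIT. Cache (old->new): [83 23 77 64]
  25. access 23: HIT. Cache (old->new): [83 23 77 64]
  26. access 85: MISS, evict 83. Cache (old->new): [23 77 64 85]
  27. access 64: HIT. Cache (old->new): [23 77 64 85]
  28. access 85: HIT. Cache (old->new): [23 77 64 85]
  29. access 50: MISS, evict 23. Cache (old->new): [77 64 85 50]
  30. access 23: MISS, evict 77. Cache (old->new): [64 85 50 23]
  31. access 23: HIT. Cache (old->new): [64 85 50 23]
  32. access 50: HIT. Cache (old->new): [64 85 50 23]
  33. access 50: HIT. Cache (old->new): [64 85 50 23]
  34. access 50: HIT. Cache (old->new): [64 85 50 23]
  35. access 50: HIT. Cache (old->new): [64 85 50 23]
  36. access 50: HIT. Cache (old->new): [64 85 50 23]
  37. access 8: MISS, evict 64. Cache (old->new): [85 50 23 8]
  38. access 83: MISS, evict 85. Cache (old->new): [50 23 8 83]
  39. access 50: HIT. Cache (old->new): [50 23 8 83]
  40. access 50: HIT. Cache (old->new): [50 23 8 83]
Total: 24 hits, 16 misses, 12 evictions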